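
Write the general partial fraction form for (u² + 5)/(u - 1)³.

Repeated linear factor (power 3): P/(u - 1) + Q/(u - 1)² + R/(u - 1)³


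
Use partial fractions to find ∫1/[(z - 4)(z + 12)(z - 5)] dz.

Cover-up: P = -1/16, Q = 1/272, R = 1/17. Decomposition: (-1/16)/(z - 4) + (1/272)/(z + 12) + (1/17)/(z - 5). Integrate each term: (-1/16) ln|(z - 4)| + (1/272) ln|(z + 12)| + (1/17) ln|(z - 5)| + C


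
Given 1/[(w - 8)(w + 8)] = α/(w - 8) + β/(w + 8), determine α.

Cover-up at w = 8: α = 1/(8 + 8) = 1/16


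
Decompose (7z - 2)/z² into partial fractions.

(7z - 2) = Az + B. At z = 0: B = 7·0 - 2 = -2. Coeff of z: A = 7
Result: 7/z - 2/z²


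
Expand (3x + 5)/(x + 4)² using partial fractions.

(3x + 5) = A(x + 4) + B. At x = -4: B = 3·(-4) + 5 = -7. Coeff of x: A = 3
Result: 3/(x + 4) - 7/(x + 4)²


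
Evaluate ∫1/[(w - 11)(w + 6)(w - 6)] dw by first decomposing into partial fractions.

Cover-up: A = 1/85, B = 1/204, C = -1/60. Decomposition: (1/85)/(w - 11) + (1/204)/(w + 6) - (1/60)/(w - 6). Integrate each term: (1/85) ln|(w - 11)| + (1/204) ln|(w + 6)| - (1/60) ln|(w - 6)| + C


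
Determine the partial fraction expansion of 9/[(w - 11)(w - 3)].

9/(w - 11)(w - 3) = α/(w - 11) + β/(w - 3). α = 9/(11 - 3) = 9/8, β = 9/(3 - 11) = -9/8
Result: (9/8)/(w - 11) - (9/8)/(w - 3)


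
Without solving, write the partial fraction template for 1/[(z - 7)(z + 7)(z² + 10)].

Two linear + quadratic: A/(z - 7) + B/(z + 7) + (Cz + D)/(z² + 10)


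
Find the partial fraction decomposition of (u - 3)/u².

(u - 3) = Au + B. At u = 0: B = 1·0 - 3 = -3. Coeff of u: A = 1
Result: 1/u - 3/u²


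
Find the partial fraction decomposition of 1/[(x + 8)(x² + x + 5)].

Cover-up at x = -8: P = 1/((-8)² + 1·(-8) + 5) = 1/61. Then Q = -P = -1/61, R = -P·(1 - 8) = 7/61
Result: (1/61)/(x + 8) - ((1/61)x - 7/61)/(x² + x + 5)


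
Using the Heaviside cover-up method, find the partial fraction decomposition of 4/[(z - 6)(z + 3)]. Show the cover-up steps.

Cover (z - 6): set z=6, get A = 4/(6 + 3) = 4/9. Cover (z + 3): set z=-3, get B = 4/(-3 - 6) = -4/9.
Result: (4/9)/(z - 6) - (4/9)/(z + 3)


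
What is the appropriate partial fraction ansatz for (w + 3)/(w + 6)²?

Repeated linear factor: A/(w + 6) + B/(w + 6)²


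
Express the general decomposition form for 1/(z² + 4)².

Repeated quadratic factor: (Az + B)/(z² + 4) + (Cz + D)/(z² + 4)²


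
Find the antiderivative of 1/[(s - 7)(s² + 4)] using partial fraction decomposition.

Cover-up at s=7: α = 1/(7²+4) = 1/53. Coeff matching: β = -1/53, γ = -7/53. Decomposition: (1/53)/(s - 7) - ((1/53)s + 7/53)/(s² + 4). Integrate: linear → ln, quadratic → (1/2)ln + arctan: (1/53) ln|(s - 7)| - (1/106) ln(s² + 4) - (7/106) arctan(s/2) + C


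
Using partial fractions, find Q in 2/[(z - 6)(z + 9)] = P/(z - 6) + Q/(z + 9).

Cover-up at z = -9: Q = 2/(-9 - 6) = -2/15


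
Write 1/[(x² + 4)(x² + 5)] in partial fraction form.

Coefficient matching gives A = C = 0, B = 1/(5-4) = 1, D = -B = -1
Result: 1/(x² + 4) - 1/(x² + 5)


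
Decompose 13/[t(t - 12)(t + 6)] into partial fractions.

Using cover-up method: P = -13/72, Q = 13/216, R = 13/108
Result: (-13/72)/t + (13/216)/(t - 12) + (13/108)/(t + 6)


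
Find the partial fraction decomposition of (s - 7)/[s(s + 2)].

At s=0: A = (1·0 - 7)/(0 + 2) = -7/2. At s=-2: B = (1·(-2) - 7)/(-2 - 0) = 9/2
Result: (-7/2)/s + (9/2)/(s + 2)


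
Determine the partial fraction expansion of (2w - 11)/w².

(2w - 11) = Aw + B. At w = 0: B = 2·0 - 11 = -11. Coeff of w: A = 2
Result: 2/w - 11/w²


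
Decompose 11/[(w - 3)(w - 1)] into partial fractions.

11/(w - 3)(w - 1) = P/(w - 3) + Q/(w - 1). P = 11/(3 - 1) = 11/2, Q = 11/(1 - 3) = -11/2
Result: (11/2)/(w - 3) - (11/2)/(w - 1)


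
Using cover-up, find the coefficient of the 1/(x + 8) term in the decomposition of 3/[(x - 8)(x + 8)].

Cover (x + 8), set x=-8: 3/((x - 8) at x=-8) = 3/(-16) = -3/16


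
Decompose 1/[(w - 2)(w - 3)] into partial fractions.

1/(w - 2)(w - 3) = α/(w - 2) + β/(w - 3). α = 1/(2 - 3) = -1, β = 1/(3 - 2) = 1
Result: -1/(w - 2) + 1/(w - 3)


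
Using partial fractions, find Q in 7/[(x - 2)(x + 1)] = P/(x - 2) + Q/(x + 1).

Cover-up at x = -1: Q = 7/(-1 - 2) = -7/3


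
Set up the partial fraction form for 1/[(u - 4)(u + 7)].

Distinct linear factors: α/(u - 4) + β/(u + 7)


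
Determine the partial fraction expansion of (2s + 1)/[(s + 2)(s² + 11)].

At s=-2: P = (2·(-2) + 1)/((-2)² + 11) = -1/5. Q = -P = 1/5, R = 2 - (-2)·P = 8/5
Result: (-1/5)/(s + 2) + ((1/5)s + 8/5)/(s² + 11)


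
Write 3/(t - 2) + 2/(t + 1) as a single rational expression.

Common denominator (t - 2)(t + 1). Numerator: 3(t + 1) + 2(t - 2) = (3t + 3) + (2t - 4) = 5t - 1
Result: (5t - 1)/[(t - 2)(t + 1)]


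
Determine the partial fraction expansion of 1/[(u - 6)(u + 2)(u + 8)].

Using cover-up method: α = 1/112, β = -1/48, γ = 1/84
Result: (1/112)/(u - 6) - (1/48)/(u + 2) + (1/84)/(u + 8)


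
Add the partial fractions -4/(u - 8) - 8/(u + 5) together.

Common denominator (u - 8)(u + 5). Numerator: -4(u + 5) - 8(u - 8) = (-4u - 20) - (8u - 64) = -12u + 44
Result: (-12u + 44)/[(u - 8)(u + 5)]


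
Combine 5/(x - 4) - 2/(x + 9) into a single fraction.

Common denominator (x - 4)(x + 9). Numerator: 5(x + 9) - 2(x - 4) = (5x + 45) - (2x - 8) = 3x + 53
Result: (3x + 53)/[(x - 4)(x + 9)]


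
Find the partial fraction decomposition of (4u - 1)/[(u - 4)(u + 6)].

At u=4: α = (4·4 - 1)/(4 + 6) = 3/2. At u=-6: β = (4·(-6) - 1)/(-6 - 4) = 5/2
Result: (3/2)/(u - 4) + (5/2)/(u + 6)


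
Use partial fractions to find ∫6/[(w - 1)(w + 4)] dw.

Decompose: 6/[(w - 1)(w + 4)] = (6/5)/(w - 1) - (6/5)/(w + 4). Integrate each term: (6/5) ln|(w - 1)| - (6/5) ln|(w + 4)| + C


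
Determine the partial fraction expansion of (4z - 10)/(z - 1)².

(4z - 10) = P(z - 1) + Q. At z = 1: Q = 4·1 - 10 = -6. Coeff of z: P = 4
Result: 4/(z - 1) - 6/(z - 1)²


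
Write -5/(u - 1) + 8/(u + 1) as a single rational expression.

Common denominator (u - 1)(u + 1). Numerator: -5(u + 1) + 8(u - 1) = (-5u - 5) + (8u - 8) = 3u - 13
Result: (3u - 13)/[(u - 1)(u + 1)]


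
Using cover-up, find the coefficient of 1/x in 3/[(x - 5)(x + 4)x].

Cover x, set x=0: 3/[(0 - 5)(0 + 4)] = -3/20


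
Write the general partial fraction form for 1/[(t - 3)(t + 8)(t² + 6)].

Two linear + quadratic: P/(t - 3) + Q/(t + 8) + (Rt + S)/(t² + 6)


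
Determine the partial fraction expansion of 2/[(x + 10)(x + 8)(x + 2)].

Using cover-up method: α = 1/8, β = -1/6, γ = 1/24
Result: (1/8)/(x + 10) - (1/6)/(x + 8) + (1/24)/(x + 2)


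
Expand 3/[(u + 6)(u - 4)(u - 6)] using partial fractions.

Using cover-up method: P = 1/40, Q = -3/20, R = 1/8
Result: (1/40)/(u + 6) - (3/20)/(u - 4) + (1/8)/(u - 6)


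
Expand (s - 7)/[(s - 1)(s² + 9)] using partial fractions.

At s=1: P = (1·1 - 7)/(1² + 9) = -3/5. Q = -P = 3/5, R = 1 - 1·P = 8/5
Result: (-3/5)/(s - 1) + ((3/5)s + 8/5)/(s² + 9)


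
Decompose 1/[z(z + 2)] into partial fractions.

1/z(z + 2) = α/z + β/(z + 2). α = 1/(0 + 2) = 1/2, β = 1/(-2 - 0) = -1/2
Result: (1/2)/z - (1/2)/(z + 2)


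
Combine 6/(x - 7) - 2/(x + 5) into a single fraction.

Common denominator (x - 7)(x + 5). Numerator: 6(x + 5) - 2(x - 7) = (6x + 30) - (2x - 14) = 4x + 44
Result: (4x + 44)/[(x - 7)(x + 5)]


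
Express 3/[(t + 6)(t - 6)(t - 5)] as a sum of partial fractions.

Using cover-up method: P = 1/44, Q = 1/4, R = -3/11
Result: (1/44)/(t + 6) + (1/4)/(t - 6) - (3/11)/(t - 5)


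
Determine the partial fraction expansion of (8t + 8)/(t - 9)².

(8t + 8) = α(t - 9) + β. At t = 9: β = 8·9 + 8 = 80. Coeff of t: α = 8
Result: 8/(t - 9) + 80/(t - 9)²


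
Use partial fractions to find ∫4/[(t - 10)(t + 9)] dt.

Decompose: 4/[(t - 10)(t + 9)] = (4/19)/(t - 10) - (4/19)/(t + 9). Integrate each term: (4/19) ln|(t - 10)| - (4/19) ln|(t + 9)| + C


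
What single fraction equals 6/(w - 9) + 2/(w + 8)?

Common denominator (w - 9)(w + 8). Numerator: 6(w + 8) + 2(w - 9) = (6w + 48) + (2w - 18) = 8w + 30
Result: (8w + 30)/[(w - 9)(w + 8)]


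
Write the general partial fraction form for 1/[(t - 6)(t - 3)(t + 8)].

Three distinct linear factors: α/(t - 6) + β/(t - 3) + γ/(t + 8)


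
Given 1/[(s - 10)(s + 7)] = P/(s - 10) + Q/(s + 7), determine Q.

Cover-up at s = -7: Q = 1/(-7 - 10) = -1/17


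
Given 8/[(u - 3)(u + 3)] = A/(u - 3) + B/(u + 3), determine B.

Cover-up at u = -3: B = 8/(-3 - 3) = -8/6 = -4/3


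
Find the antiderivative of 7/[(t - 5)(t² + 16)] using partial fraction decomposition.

Cover-up at t=5: α = 7/(5²+16) = 7/41. Coeff matching: β = -7/41, γ = -35/41. Decomposition: (7/41)/(t - 5) - ((7/41)t + 35/41)/(t² + 16). Integrate: linear → ln, quadratic → (1/2)ln + arctan: (7/41) ln|(t - 5)| - (7/82) ln(t² + 16) - (35/164) arctan(t/4) + C


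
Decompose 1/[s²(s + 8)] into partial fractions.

Cover-up at s=-8: C = 1/(-8 - 0)² = 1/64. Cover-up at s=0: B = 1/(0 + 8) = 1/8. Comparing s² coeff: A = -C = -1/64
Result: (-1/64)/s + (1/8)/s² + (1/64)/(s + 8)


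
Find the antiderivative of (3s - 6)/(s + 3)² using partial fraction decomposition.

Decompose: P = 3, Q = 3·(-3) - 6 = -15, so (3s - 6)/(s + 3)² = 3/(s + 3) - 15/(s + 3)². Integrate: ∫ P/(s + 3) ds = 3 ln|(s + 3)|; ∫ Q/(s + 3)² ds = 15/(s + 3). Sum: 3 ln|(s + 3)| + 15/(s + 3) + C


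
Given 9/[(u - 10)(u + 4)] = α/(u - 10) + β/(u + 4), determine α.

Cover-up at u = 10: α = 9/(10 + 4) = 9/14


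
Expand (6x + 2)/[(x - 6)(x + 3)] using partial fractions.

At x=6: A = (6·6 + 2)/(6 + 3) = 38/9. At x=-3: B = (6·(-3) + 2)/(-3 - 6) = 16/9
Result: (38/9)/(x - 6) + (16/9)/(x + 3)


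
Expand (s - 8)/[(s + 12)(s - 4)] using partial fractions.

At s=-12: P = (1·(-12) - 8)/(-12 - 4) = 5/4. At s=4: Q = (1·4 - 8)/(4 + 12) = -1/4
Result: (5/4)/(s + 12) - (1/4)/(s - 4)


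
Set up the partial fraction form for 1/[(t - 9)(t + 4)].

Distinct linear factors: P/(t - 9) + Q/(t + 4)


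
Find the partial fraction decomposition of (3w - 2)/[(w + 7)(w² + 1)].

At w=-7: α = (3·(-7) - 2)/((-7)² + 1) = -23/50. β = -α = 23/50, γ = 3 - (-7)·α = -11/50
Result: (-23/50)/(w + 7) + ((23/50)w - 11/50)/(w² + 1)


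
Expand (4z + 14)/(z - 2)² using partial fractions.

(4z + 14) = α(z - 2) + β. At z = 2: β = 4·2 + 14 = 22. Coeff of z: α = 4
Result: 4/(z - 2) + 22/(z - 2)²


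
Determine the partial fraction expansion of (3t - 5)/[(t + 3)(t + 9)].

At t=-3: P = (3·(-3) - 5)/(-3 + 9) = -7/3. At t=-9: Q = (3·(-9) - 5)/(-9 + 3) = 16/3
Result: (-7/3)/(t + 3) + (16/3)/(t + 9)


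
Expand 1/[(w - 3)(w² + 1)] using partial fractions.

Cover-up at w = 3: A = 1/(3² + 1) = 1/10. Then B = -A = -1/10, C = -A·(0 + 3) = -3/10
Result: (1/10)/(w - 3) - ((1/10)w + 3/10)/(w² + 1)


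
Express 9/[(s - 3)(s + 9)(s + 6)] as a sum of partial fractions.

Using cover-up method: A = 1/12, B = 1/4, C = -1/3
Result: (1/12)/(s - 3) + (1/4)/(s + 9) - (1/3)/(s + 6)


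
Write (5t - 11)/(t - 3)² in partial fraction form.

(5t - 11) = α(t - 3) + β. At t = 3: β = 5·3 - 11 = 4. Coeff of t: α = 5
Result: 5/(t - 3) + 4/(t - 3)²


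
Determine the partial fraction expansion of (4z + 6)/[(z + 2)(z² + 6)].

At z=-2: P = (4·(-2) + 6)/((-2)² + 6) = -1/5. Q = -P = 1/5, R = 4 - (-2)·P = 18/5
Result: (-1/5)/(z + 2) + ((1/5)z + 18/5)/(z² + 6)


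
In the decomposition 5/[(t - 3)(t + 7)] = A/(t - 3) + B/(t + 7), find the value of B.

Cover-up at t = -7: B = 5/(-7 - 3) = -5/10 = -1/2


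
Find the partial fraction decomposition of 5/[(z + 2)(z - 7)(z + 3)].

Using cover-up method: A = -5/9, B = 1/18, C = 1/2
Result: (-5/9)/(z + 2) + (1/18)/(z - 7) + (1/2)/(z + 3)


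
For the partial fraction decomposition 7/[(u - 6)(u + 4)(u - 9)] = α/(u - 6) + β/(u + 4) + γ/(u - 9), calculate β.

Cover-up at u = -4: β = 7/[(-4 - 6)(-4 - 9)] = 7/[(-10)(-13)] = 7/130


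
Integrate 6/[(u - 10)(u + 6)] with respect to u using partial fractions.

Decompose: 6/[(u - 10)(u + 6)] = (3/8)/(u - 10) - (3/8)/(u + 6). Integrate each term: (3/8) ln|(u - 10)| - (3/8) ln|(u + 6)| + C


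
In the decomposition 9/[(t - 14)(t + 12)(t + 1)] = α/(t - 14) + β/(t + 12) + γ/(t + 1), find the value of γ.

Cover-up at t = -1: γ = 9/[(-1 - 14)(-1 + 12)] = 9/[(-15)(11)] = -9/165 = -3/55


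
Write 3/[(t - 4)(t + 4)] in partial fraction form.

3/(t - 4)(t + 4) = α/(t - 4) + β/(t + 4). α = 3/(4 + 4) = 3/8, β = 3/(-4 - 4) = -3/8
Result: (3/8)/(t - 4) - (3/8)/(t + 4)


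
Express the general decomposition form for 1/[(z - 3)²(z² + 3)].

Repeated linear + quadratic: α/(z - 3) + β/(z - 3)² + (γz + δ)/(z² + 3)


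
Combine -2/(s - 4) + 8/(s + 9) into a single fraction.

Common denominator (s - 4)(s + 9). Numerator: -2(s + 9) + 8(s - 4) = (-2s - 18) + (8s - 32) = 6s - 50
Result: (6s - 50)/[(s - 4)(s + 9)]


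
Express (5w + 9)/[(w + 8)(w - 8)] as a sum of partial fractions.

At w=-8: P = (5·(-8) + 9)/(-8 - 8) = 31/16. At w=8: Q = (5·8 + 9)/(8 + 8) = 49/16
Result: (31/16)/(w + 8) + (49/16)/(w - 8)


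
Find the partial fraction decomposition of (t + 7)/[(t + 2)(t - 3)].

At t=-2: P = (1·(-2) + 7)/(-2 - 3) = -1. At t=3: Q = (1·3 + 7)/(3 + 2) = 2
Result: -1/(t + 2) + 2/(t - 3)


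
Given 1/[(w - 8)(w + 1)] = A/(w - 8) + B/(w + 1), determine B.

Cover-up at w = -1: B = 1/(-1 - 8) = -1/9


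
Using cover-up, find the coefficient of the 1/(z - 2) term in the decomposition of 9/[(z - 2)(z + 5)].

Cover (z - 2), set z=2: 9/((z + 5) at z=2) = 9/(7) = 9/7


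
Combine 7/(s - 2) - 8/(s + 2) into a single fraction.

Common denominator (s - 2)(s + 2). Numerator: 7(s + 2) - 8(s - 2) = (7s + 14) - (8s - 16) = -s + 30
Result: (-s + 30)/[(s - 2)(s + 2)]


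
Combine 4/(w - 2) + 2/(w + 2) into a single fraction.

Common denominator (w - 2)(w + 2). Numerator: 4(w + 2) + 2(w - 2) = (4w + 8) + (2w - 4) = 6w + 4
Result: (6w + 4)/[(w - 2)(w + 2)]


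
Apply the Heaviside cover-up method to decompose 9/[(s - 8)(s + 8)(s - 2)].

Cover (s - 8), s=8: P = 9/[(8 + 8)(8 - 2)] = 3/32. Cover (s + 8), s=-8: Q = 9/[(-8 - 8)(-8 - 2)] = 9/160. Cover (s - 2), s=2: R = 9/[(2 - 8)(2 + 8)] = -3/20.
Result: (3/32)/(s - 8) + (9/160)/(s + 8) - (3/20)/(s - 2)


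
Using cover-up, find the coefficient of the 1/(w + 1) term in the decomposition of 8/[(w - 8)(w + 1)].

Cover (w + 1), set w=-1: 8/((w - 8) at w=-1) = 8/(-9) = -8/9


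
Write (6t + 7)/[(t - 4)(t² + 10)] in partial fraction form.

At t=4: P = (6·4 + 7)/(4² + 10) = 31/26. Q = -P = -31/26, R = 6 - 4·P = 16/13
Result: (31/26)/(t - 4) - ((31/26)t - 16/13)/(t² + 10)


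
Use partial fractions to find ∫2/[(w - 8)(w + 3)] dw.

Decompose: 2/[(w - 8)(w + 3)] = (2/11)/(w - 8) - (2/11)/(w + 3). Integrate each term: (2/11) ln|(w - 8)| - (2/11) ln|(w + 3)| + C


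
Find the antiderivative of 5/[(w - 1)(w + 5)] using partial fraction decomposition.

Decompose: 5/[(w - 1)(w + 5)] = (5/6)/(w - 1) - (5/6)/(w + 5). Integrate each term: (5/6) ln|(w - 1)| - (5/6) ln|(w + 5)| + C


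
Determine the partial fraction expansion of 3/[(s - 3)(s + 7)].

3/(s - 3)(s + 7) = P/(s - 3) + Q/(s + 7). P = 3/(3 + 7) = 3/10, Q = 3/(-7 - 3) = -3/10
Result: (3/10)/(s - 3) - (3/10)/(s + 7)


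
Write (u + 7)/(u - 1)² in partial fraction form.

(u + 7) = α(u - 1) + β. At u = 1: β = 1·1 + 7 = 8. Coeff of u: α = 1
Result: 1/(u - 1) + 8/(u - 1)²


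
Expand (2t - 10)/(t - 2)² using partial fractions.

(2t - 10) = P(t - 2) + Q. At t = 2: Q = 2·2 - 10 = -6. Coeff of t: P = 2
Result: 2/(t - 2) - 6/(t - 2)²


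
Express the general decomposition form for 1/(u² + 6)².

Repeated quadratic factor: (Au + B)/(u² + 6) + (Cu + D)/(u² + 6)²


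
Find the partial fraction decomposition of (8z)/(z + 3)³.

(8z) = A(z + 3)² + B(z + 3) + C. At z = -3: C = 8·(-3) + 0 = -24. Coefficients: A = 0, B = 8
Result: 8/(z + 3)² - 24/(z + 3)³


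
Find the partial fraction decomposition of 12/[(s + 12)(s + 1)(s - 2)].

Using cover-up method: A = 6/77, B = -4/11, C = 2/7
Result: (6/77)/(s + 12) - (4/11)/(s + 1) + (2/7)/(s - 2)


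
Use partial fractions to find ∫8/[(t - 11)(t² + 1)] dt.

Cover-up at t=11: A = 8/(11²+1) = 4/61. Coeff matching: B = -4/61, C = -44/61. Decomposition: (4/61)/(t - 11) - ((4/61)t + 44/61)/(t² + 1). Integrate: linear → ln, quadratic → (1/2)ln + arctan: (4/61) ln|(t - 11)| - (2/61) ln(t² + 1) - (44/61) arctan(t) + C


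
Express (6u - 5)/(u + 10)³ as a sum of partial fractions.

(6u - 5) = A(u + 10)² + B(u + 10) + C. At u = -10: C = 6·(-10) - 5 = -65. Coefficients: A = 0, B = 6
Result: 6/(u + 10)² - 65/(u + 10)³


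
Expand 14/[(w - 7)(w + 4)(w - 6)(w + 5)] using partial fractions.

Using Heaviside cover-up: (7/66)/(w - 7) + (7/55)/(w + 4) - (7/55)/(w - 6) - (7/66)/(w + 5)


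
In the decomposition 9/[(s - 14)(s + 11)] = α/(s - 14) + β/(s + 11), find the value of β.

Cover-up at s = -11: β = 9/(-11 - 14) = -9/25


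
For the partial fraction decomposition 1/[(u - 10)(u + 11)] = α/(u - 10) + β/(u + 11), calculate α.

Cover-up at u = 10: α = 1/(10 + 11) = 1/21


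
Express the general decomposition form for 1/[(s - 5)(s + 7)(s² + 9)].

Two linear + quadratic: A/(s - 5) + B/(s + 7) + (Cs + D)/(s² + 9)


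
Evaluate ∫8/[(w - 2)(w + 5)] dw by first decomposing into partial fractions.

Decompose: 8/[(w - 2)(w + 5)] = (8/7)/(w - 2) - (8/7)/(w + 5). Integrate each term: (8/7) ln|(w - 2)| - (8/7) ln|(w + 5)| + C


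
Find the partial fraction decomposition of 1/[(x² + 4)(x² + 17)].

Coefficient matching gives A = C = 0, B = 1/(17-4) = 1/13, D = -B = -1/13
Result: (1/13)/(x² + 4) - (1/13)/(x² + 17)


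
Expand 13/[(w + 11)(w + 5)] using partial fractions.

13/(w + 11)(w + 5) = P/(w + 11) + Q/(w + 5). P = 13/(-11 + 5) = -13/6, Q = 13/(-5 + 11) = 13/6
Result: (-13/6)/(w + 11) + (13/6)/(w + 5)


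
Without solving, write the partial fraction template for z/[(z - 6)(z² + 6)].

Linear + irreducible quadratic: P/(z - 6) + (Qz + R)/(z² + 6)


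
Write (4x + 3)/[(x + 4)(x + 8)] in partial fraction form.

At x=-4: A = (4·(-4) + 3)/(-4 + 8) = -13/4. At x=-8: B = (4·(-8) + 3)/(-8 + 4) = 29/4
Result: (-13/4)/(x + 4) + (29/4)/(x + 8)


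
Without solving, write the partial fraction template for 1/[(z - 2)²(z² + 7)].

Repeated linear + quadratic: A/(z - 2) + B/(z - 2)² + (Cz + D)/(z² + 7)


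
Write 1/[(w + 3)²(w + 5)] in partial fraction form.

Cover-up at w=-5: R = 1/(-5 + 3)² = 1/4. Cover-up at w=-3: Q = 1/(-3 + 5) = 1/2. Comparing w² coeff: P = -R = -1/4
Result: (-1/4)/(w + 3) + (1/2)/(w + 3)² + (1/4)/(w + 5)


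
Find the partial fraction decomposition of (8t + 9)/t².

(8t + 9) = αt + β. At t = 0: β = 8·0 + 9 = 9. Coeff of t: α = 8
Result: 8/t + 9/t²


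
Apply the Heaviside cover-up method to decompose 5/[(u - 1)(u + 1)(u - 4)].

Cover (u - 1), u=1: P = 5/[(1 + 1)(1 - 4)] = -5/6. Cover (u + 1), u=-1: Q = 5/[(-1 - 1)(-1 - 4)] = 1/2. Cover (u - 4), u=4: R = 5/[(4 - 1)(4 + 1)] = 1/3.
Result: (-5/6)/(u - 1) + (1/2)/(u + 1) + (1/3)/(u - 4)


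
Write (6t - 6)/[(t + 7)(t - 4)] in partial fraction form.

At t=-7: A = (6·(-7) - 6)/(-7 - 4) = 48/11. At t=4: B = (6·4 - 6)/(4 + 7) = 18/11
Result: (48/11)/(t + 7) + (18/11)/(t - 4)


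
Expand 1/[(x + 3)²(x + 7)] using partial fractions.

Cover-up at x=-7: C = 1/(-7 + 3)² = 1/16. Cover-up at x=-3: B = 1/(-3 + 7) = 1/4. Comparing x² coeff: A = -C = -1/16
Result: (-1/16)/(x + 3) + (1/4)/(x + 3)² + (1/16)/(x + 7)


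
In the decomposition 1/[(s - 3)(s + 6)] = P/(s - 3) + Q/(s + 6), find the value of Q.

Cover-up at s = -6: Q = 1/(-6 - 3) = -1/9


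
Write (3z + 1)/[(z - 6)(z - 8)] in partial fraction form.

At z=6: α = (3·6 + 1)/(6 - 8) = -19/2. At z=8: β = (3·8 + 1)/(8 - 6) = 25/2
Result: (-19/2)/(z - 6) + (25/2)/(z - 8)


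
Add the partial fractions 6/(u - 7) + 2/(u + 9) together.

Common denominator (u - 7)(u + 9). Numerator: 6(u + 9) + 2(u - 7) = (6u + 54) + (2u - 14) = 8u + 40
Result: (8u + 40)/[(u - 7)(u + 9)]


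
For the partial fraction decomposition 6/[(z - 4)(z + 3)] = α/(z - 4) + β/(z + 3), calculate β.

Cover-up at z = -3: β = 6/(-3 - 4) = -6/7


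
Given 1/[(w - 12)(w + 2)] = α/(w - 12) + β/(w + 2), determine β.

Cover-up at w = -2: β = 1/(-2 - 12) = -1/14


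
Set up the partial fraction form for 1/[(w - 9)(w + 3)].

Distinct linear factors: A/(w - 9) + B/(w + 3)


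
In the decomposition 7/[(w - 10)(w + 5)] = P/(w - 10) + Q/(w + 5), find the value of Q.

Cover-up at w = -5: Q = 7/(-5 - 10) = -7/15


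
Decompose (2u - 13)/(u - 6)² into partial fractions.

(2u - 13) = A(u - 6) + B. At u = 6: B = 2·6 - 13 = -1. Coeff of u: A = 2
Result: 2/(u - 6) - 1/(u - 6)²


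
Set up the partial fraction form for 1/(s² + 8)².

Repeated quadratic factor: (αs + β)/(s² + 8) + (γs + δ)/(s² + 8)²


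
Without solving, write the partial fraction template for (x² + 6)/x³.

Repeated linear factor (power 3): α/x + β/x² + γ/x³


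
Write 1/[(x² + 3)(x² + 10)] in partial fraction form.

Coefficient matching gives A = C = 0, B = 1/(10-3) = 1/7, D = -B = -1/7
Result: (1/7)/(x² + 3) - (1/7)/(x² + 10)


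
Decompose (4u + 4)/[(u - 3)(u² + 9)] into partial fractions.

At u=3: P = (4·3 + 4)/(3² + 9) = 8/9. Q = -P = -8/9, R = 4 - 3·P = 4/3
Result: (8/9)/(u - 3) - ((8/9)u - 4/3)/(u² + 9)


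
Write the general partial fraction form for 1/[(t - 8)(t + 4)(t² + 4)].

Two linear + quadratic: P/(t - 8) + Q/(t + 4) + (Rt + S)/(t² + 4)


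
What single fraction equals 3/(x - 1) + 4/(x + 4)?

Common denominator (x - 1)(x + 4). Numerator: 3(x + 4) + 4(x - 1) = (3x + 12) + (4x - 4) = 7x + 8
Result: (7x + 8)/[(x - 1)(x + 4)]


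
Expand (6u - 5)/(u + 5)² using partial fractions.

(6u - 5) = α(u + 5) + β. At u = -5: β = 6·(-5) - 5 = -35. Coeff of u: α = 6
Result: 6/(u + 5) - 35/(u + 5)²


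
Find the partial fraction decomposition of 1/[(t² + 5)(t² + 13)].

Coefficient matching gives P = R = 0, Q = 1/(13-5) = 1/8, S = -Q = -1/8
Result: (1/8)/(t² + 5) - (1/8)/(t² + 13)


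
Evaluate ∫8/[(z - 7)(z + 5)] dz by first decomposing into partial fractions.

Decompose: 8/[(z - 7)(z + 5)] = (2/3)/(z - 7) - (2/3)/(z + 5). Integrate each term: (2/3) ln|(z - 7)| - (2/3) ln|(z + 5)| + C


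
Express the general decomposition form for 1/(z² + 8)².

Repeated quadratic factor: (αz + β)/(z² + 8) + (γz + δ)/(z² + 8)²


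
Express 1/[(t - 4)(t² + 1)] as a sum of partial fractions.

Cover-up at t = 4: α = 1/(4² + 1) = 1/17. Then β = -α = -1/17, γ = -α·(0 + 4) = -4/17
Result: (1/17)/(t - 4) - ((1/17)t + 4/17)/(t² + 1)


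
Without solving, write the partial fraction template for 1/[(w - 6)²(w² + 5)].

Repeated linear + quadratic: P/(w - 6) + Q/(w - 6)² + (Rw + S)/(w² + 5)


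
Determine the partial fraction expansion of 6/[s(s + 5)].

6/s(s + 5) = P/s + Q/(s + 5). P = 6/(0 + 5) = 6/5, Q = 6/(-5 - 0) = -6/5
Result: (6/5)/s - (6/5)/(s + 5)


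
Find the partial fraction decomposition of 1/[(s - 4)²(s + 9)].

Cover-up at s=-9: R = 1/(-9 - 4)² = 1/169. Cover-up at s=4: Q = 1/(4 + 9) = 1/13. Comparing s² coeff: P = -R = -1/169
Result: (-1/169)/(s - 4) + (1/13)/(s - 4)² + (1/169)/(s + 9)


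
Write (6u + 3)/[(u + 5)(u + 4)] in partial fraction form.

At u=-5: A = (6·(-5) + 3)/(-5 + 4) = 27. At u=-4: B = (6·(-4) + 3)/(-4 + 5) = -21
Result: 27/(u + 5) - 21/(u + 4)


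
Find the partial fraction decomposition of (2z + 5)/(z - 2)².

(2z + 5) = P(z - 2) + Q. At z = 2: Q = 2·2 + 5 = 9. Coeff of z: P = 2
Result: 2/(z - 2) + 9/(z - 2)²


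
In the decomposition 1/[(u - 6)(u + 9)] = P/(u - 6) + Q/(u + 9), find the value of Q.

Cover-up at u = -9: Q = 1/(-9 - 6) = -1/15


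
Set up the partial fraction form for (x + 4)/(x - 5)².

Repeated linear factor: P/(x - 5) + Q/(x - 5)²


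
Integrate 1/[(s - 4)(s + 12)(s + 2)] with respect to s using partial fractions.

Cover-up: P = 1/96, Q = 1/160, R = -1/60. Decomposition: (1/96)/(s - 4) + (1/160)/(s + 12) - (1/60)/(s + 2). Integrate each term: (1/96) ln|(s - 4)| + (1/160) ln|(s + 12)| - (1/60) ln|(s + 2)| + C


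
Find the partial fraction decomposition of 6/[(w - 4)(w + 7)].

6/(w - 4)(w + 7) = P/(w - 4) + Q/(w + 7). P = 6/(4 + 7) = 6/11, Q = 6/(-7 - 4) = -6/11
Result: (6/11)/(w - 4) - (6/11)/(w + 7)


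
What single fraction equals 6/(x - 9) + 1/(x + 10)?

Common denominator (x - 9)(x + 10). Numerator: 6(x + 10) + 1(x - 9) = (6x + 60) + (x - 9) = 7x + 51
Result: (7x + 51)/[(x - 9)(x + 10)]


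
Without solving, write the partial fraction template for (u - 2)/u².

Repeated linear factor: P/u + Q/u²


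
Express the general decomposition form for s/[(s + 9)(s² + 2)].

Linear + irreducible quadratic: α/(s + 9) + (βs + γ)/(s² + 2)


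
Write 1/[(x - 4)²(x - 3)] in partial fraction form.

Cover-up at x=3: R = 1/(3 - 4)² = 1. Cover-up at x=4: Q = 1/(4 - 3) = 1. Comparing x² coeff: P = -R = -1
Result: -1/(x - 4) + 1/(x - 4)² + 1/(x - 3)


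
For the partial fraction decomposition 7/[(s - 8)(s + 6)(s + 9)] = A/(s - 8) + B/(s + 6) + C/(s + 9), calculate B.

Cover-up at s = -6: B = 7/[(-6 - 8)(-6 + 9)] = 7/[(-14)(3)] = -7/42 = -1/6


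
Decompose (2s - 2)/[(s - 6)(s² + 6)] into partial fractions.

At s=6: A = (2·6 - 2)/(6² + 6) = 5/21. B = -A = -5/21, C = 2 - 6·A = 4/7
Result: (5/21)/(s - 6) - ((5/21)s - 4/7)/(s² + 6)


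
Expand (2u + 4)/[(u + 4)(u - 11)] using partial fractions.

At u=-4: A = (2·(-4) + 4)/(-4 - 11) = 4/15. At u=11: B = (2·11 + 4)/(11 + 4) = 26/15
Result: (4/15)/(u + 4) + (26/15)/(u - 11)


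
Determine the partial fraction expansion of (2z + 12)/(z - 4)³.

(2z + 12) = α(z - 4)² + β(z - 4) + γ. At z = 4: γ = 2·4 + 12 = 20. Coefficients: α = 0, β = 2
Result: 2/(z - 4)² + 20/(z - 4)³


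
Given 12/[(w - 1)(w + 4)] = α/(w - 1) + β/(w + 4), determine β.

Cover-up at w = -4: β = 12/(-4 - 1) = -12/5


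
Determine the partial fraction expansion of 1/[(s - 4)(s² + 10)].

Cover-up at s = 4: α = 1/(4² + 10) = 1/26. Then β = -α = -1/26, γ = -α·(0 + 4) = -2/13
Result: (1/26)/(s - 4) - ((1/26)s + 2/13)/(s² + 10)


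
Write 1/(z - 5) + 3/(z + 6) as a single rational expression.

Common denominator (z - 5)(z + 6). Numerator: 1(z + 6) + 3(z - 5) = (z + 6) + (3z - 15) = 4z - 9
Result: (4z - 9)/[(z - 5)(z + 6)]


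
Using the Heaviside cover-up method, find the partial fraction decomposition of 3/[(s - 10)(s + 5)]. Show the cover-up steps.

Cover (s - 10): set s=10, get α = 3/(10 + 5) = 1/5. Cover (s + 5): set s=-5, get β = 3/(-5 - 10) = -1/5.
Result: (1/5)/(s - 10) - (1/5)/(s + 5)


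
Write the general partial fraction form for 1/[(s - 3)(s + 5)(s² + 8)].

Two linear + quadratic: A/(s - 3) + B/(s + 5) + (Cs + D)/(s² + 8)


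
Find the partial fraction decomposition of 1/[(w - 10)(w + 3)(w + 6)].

Using cover-up method: A = 1/208, B = -1/39, C = 1/48
Result: (1/208)/(w - 10) - (1/39)/(w + 3) + (1/48)/(w + 6)


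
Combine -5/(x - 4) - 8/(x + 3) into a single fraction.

Common denominator (x - 4)(x + 3). Numerator: -5(x + 3) - 8(x - 4) = (-5x - 15) - (8x - 32) = -13x + 17
Result: (-13x + 17)/[(x - 4)(x + 3)]


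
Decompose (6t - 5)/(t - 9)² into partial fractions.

(6t - 5) = α(t - 9) + β. At t = 9: β = 6·9 - 5 = 49. Coeff of t: α = 6
Result: 6/(t - 9) + 49/(t - 9)²


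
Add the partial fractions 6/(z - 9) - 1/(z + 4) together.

Common denominator (z - 9)(z + 4). Numerator: 6(z + 4) - 1(z - 9) = (6z + 24) - (z - 9) = 5z + 33
Result: (5z + 33)/[(z - 9)(z + 4)]


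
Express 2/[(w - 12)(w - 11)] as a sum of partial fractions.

2/(w - 12)(w - 11) = α/(w - 12) + β/(w - 11). α = 2/(12 - 11) = 2, β = 2/(11 - 12) = -2
Result: 2/(w - 12) - 2/(w - 11)


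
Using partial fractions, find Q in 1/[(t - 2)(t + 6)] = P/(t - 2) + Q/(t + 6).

Cover-up at t = -6: Q = 1/(-6 - 2) = -1/8


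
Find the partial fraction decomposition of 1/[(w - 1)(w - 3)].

1/(w - 1)(w - 3) = P/(w - 1) + Q/(w - 3). P = 1/(1 - 3) = -1/2, Q = 1/(3 - 1) = 1/2
Result: (-1/2)/(w - 1) + (1/2)/(w - 3)


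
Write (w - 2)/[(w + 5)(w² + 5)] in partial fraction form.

At w=-5: A = (1·(-5) - 2)/((-5)² + 5) = -7/30. B = -A = 7/30, C = 1 - (-5)·A = -1/6
Result: (-7/30)/(w + 5) + ((7/30)w - 1/6)/(w² + 5)


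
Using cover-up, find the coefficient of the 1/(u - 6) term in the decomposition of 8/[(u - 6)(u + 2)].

Cover (u - 6), set u=6: 8/((u + 2) at u=6) = 8/(8) = 1


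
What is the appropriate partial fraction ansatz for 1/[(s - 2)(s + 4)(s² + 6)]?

Two linear + quadratic: P/(s - 2) + Q/(s + 4) + (Rs + S)/(s² + 6)


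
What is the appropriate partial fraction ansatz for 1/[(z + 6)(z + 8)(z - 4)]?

Three distinct linear factors: A/(z + 6) + B/(z + 8) + C/(z - 4)


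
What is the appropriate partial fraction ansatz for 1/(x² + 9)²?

Repeated quadratic factor: (Px + Q)/(x² + 9) + (Rx + S)/(x² + 9)²


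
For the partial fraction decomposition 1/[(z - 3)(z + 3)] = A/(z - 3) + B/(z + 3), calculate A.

Cover-up at z = 3: A = 1/(3 + 3) = 1/6


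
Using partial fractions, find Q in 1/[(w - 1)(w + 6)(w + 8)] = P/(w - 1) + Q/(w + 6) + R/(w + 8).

Cover-up at w = -6: Q = 1/[(-6 - 1)(-6 + 8)] = 1/[(-7)(2)] = -1/14


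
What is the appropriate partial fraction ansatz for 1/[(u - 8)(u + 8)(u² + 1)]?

Two linear + quadratic: A/(u - 8) + B/(u + 8) + (Cu + D)/(u² + 1)


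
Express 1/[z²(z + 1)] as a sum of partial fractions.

Cover-up at z=-1: C = 1/(-1 - 0)² = 1. Cover-up at z=0: B = 1/(0 + 1) = 1. Comparing z² coeff: A = -C = -1
Result: -1/z + 1/z² + 1/(z + 1)


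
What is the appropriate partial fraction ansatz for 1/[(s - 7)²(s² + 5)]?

Repeated linear + quadratic: A/(s - 7) + B/(s - 7)² + (Cs + D)/(s² + 5)


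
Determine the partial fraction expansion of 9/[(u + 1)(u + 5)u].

Using cover-up method: P = -9/4, Q = 9/20, R = 9/5
Result: (-9/4)/(u + 1) + (9/20)/(u + 5) + (9/5)/u


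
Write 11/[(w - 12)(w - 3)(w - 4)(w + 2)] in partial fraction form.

Using Heaviside cover-up: (11/1008)/(w - 12) + (11/45)/(w - 3) - (11/48)/(w - 4) - (11/420)/(w + 2)


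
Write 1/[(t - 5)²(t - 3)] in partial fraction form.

Cover-up at t=3: R = 1/(3 - 5)² = 1/4. Cover-up at t=5: Q = 1/(5 - 3) = 1/2. Comparing t² coeff: P = -R = -1/4
Result: (-1/4)/(t - 5) + (1/2)/(t - 5)² + (1/4)/(t - 3)


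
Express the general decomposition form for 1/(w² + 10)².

Repeated quadratic factor: (Pw + Q)/(w² + 10) + (Rw + S)/(w² + 10)²


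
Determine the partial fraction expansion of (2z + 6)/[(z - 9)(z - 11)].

At z=9: P = (2·9 + 6)/(9 - 11) = -12. At z=11: Q = (2·11 + 6)/(11 - 9) = 14
Result: -12/(z - 9) + 14/(z - 11)


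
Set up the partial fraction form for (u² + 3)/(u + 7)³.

Repeated linear factor (power 3): α/(u + 7) + β/(u + 7)² + γ/(u + 7)³


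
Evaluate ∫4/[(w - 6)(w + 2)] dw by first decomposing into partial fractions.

Decompose: 4/[(w - 6)(w + 2)] = (1/2)/(w - 6) - (1/2)/(w + 2). Integrate each term: (1/2) ln|(w - 6)| - (1/2) ln|(w + 2)| + C


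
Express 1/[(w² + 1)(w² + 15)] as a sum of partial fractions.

Coefficient matching gives P = R = 0, Q = 1/(15-1) = 1/14, S = -Q = -1/14
Result: (1/14)/(w² + 1) - (1/14)/(w² + 15)


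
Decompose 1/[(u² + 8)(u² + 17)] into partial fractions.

Coefficient matching gives A = C = 0, B = 1/(17-8) = 1/9, D = -B = -1/9
Result: (1/9)/(u² + 8) - (1/9)/(u² + 17)


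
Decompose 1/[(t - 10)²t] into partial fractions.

Cover-up at t=0: γ = 1/(0 - 10)² = 1/100. Cover-up at t=10: β = 1/(10 - 0) = 1/10. Comparing t² coeff: α = -γ = -1/100
Result: (-1/100)/(t - 10) + (1/10)/(t - 10)² + (1/100)/t


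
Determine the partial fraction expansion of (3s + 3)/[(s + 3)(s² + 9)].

At s=-3: A = (3·(-3) + 3)/((-3)² + 9) = -1/3. B = -A = 1/3, C = 3 - (-3)·A = 2
Result: (-1/3)/(s + 3) + ((1/3)s + 2)/(s² + 9)


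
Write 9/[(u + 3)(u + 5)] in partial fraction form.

9/(u + 3)(u + 5) = α/(u + 3) + β/(u + 5). α = 9/(-3 + 5) = 9/2, β = 9/(-5 + 3) = -9/2
Result: (9/2)/(u + 3) - (9/2)/(u + 5)


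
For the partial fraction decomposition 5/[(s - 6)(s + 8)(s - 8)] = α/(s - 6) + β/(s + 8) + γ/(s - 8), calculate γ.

Cover-up at s = 8: γ = 5/[(8 - 6)(8 + 8)] = 5/[(2)(16)] = 5/32


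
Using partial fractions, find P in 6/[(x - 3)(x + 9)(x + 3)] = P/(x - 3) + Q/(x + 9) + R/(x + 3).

Cover-up at x = 3: P = 6/[(3 + 9)(3 + 3)] = 6/[(12)(6)] = 6/72 = 1/12


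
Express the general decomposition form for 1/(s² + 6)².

Repeated quadratic factor: (αs + β)/(s² + 6) + (γs + δ)/(s² + 6)²


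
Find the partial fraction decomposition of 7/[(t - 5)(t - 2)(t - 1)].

Using cover-up method: A = 7/12, B = -7/3, C = 7/4
Result: (7/12)/(t - 5) - (7/3)/(t - 2) + (7/4)/(t - 1)


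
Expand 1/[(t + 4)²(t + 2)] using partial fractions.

Cover-up at t=-2: γ = 1/(-2 + 4)² = 1/4. Cover-up at t=-4: β = 1/(-4 + 2) = -1/2. Comparing t² coeff: α = -γ = -1/4
Result: (-1/4)/(t + 4) - (1/2)/(t + 4)² + (1/4)/(t + 2)


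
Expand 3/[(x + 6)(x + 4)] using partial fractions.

3/(x + 6)(x + 4) = α/(x + 6) + β/(x + 4). α = 3/(-6 + 4) = -3/2, β = 3/(-4 + 6) = 3/2
Result: (-3/2)/(x + 6) + (3/2)/(x + 4)


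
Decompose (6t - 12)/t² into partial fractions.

(6t - 12) = Pt + Q. At t = 0: Q = 6·0 - 12 = -12. Coeff of t: P = 6
Result: 6/t - 12/t²


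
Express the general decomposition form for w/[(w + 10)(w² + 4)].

Linear + irreducible quadratic: A/(w + 10) + (Bw + C)/(w² + 4)


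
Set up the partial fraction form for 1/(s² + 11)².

Repeated quadratic factor: (As + B)/(s² + 11) + (Cs + D)/(s² + 11)²


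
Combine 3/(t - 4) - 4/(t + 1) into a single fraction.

Common denominator (t - 4)(t + 1). Numerator: 3(t + 1) - 4(t - 4) = (3t + 3) - (4t - 16) = -t + 19
Result: (-t + 19)/[(t - 4)(t + 1)]


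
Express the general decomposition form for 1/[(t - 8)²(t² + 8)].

Repeated linear + quadratic: P/(t - 8) + Q/(t - 8)² + (Rt + S)/(t² + 8)


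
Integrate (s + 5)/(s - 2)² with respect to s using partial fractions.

Decompose: A = 1, B = 1·2 + 5 = 7, so (s + 5)/(s - 2)² = 1/(s - 2) + 7/(s - 2)². Integrate: ∫ A/(s - 2) ds = ln|(s - 2)|; ∫ B/(s - 2)² ds = -7/(s - 2). Sum: ln|(s - 2)| - 7/(s - 2) + C


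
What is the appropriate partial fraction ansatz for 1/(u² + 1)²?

Repeated quadratic factor: (Pu + Q)/(u² + 1) + (Ru + S)/(u² + 1)²


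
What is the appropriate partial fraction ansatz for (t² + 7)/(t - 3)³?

Repeated linear factor (power 3): P/(t - 3) + Q/(t - 3)² + R/(t - 3)³


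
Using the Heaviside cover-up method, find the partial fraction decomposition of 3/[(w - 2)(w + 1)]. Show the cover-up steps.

Cover (w - 2): set w=2, get A = 3/(2 + 1) = 1. Cover (w + 1): set w=-1, get B = 3/(-1 - 2) = -1.
Result: 1/(w - 2) - 1/(w + 1)


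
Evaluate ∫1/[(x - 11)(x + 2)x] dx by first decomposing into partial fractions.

Cover-up: P = 1/143, Q = 1/26, R = -1/22. Decomposition: (1/143)/(x - 11) + (1/26)/(x + 2) - (1/22)/x. Integrate each term: (1/143) ln|(x - 11)| + (1/26) ln|(x + 2)| - (1/22) ln|x| + C


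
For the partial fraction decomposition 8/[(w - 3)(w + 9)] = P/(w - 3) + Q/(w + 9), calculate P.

Cover-up at w = 3: P = 8/(3 + 9) = 8/12 = 2/3


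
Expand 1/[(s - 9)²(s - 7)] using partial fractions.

Cover-up at s=7: γ = 1/(7 - 9)² = 1/4. Cover-up at s=9: β = 1/(9 - 7) = 1/2. Comparing s² coeff: α = -γ = -1/4
Result: (-1/4)/(s - 9) + (1/2)/(s - 9)² + (1/4)/(s - 7)


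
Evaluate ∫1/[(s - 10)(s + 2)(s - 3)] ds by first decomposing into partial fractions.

Cover-up: P = 1/84, Q = 1/60, R = -1/35. Decomposition: (1/84)/(s - 10) + (1/60)/(s + 2) - (1/35)/(s - 3). Integrate each term: (1/84) ln|(s - 10)| + (1/60) ln|(s + 2)| - (1/35) ln|(s - 3)| + C


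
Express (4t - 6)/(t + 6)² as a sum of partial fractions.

(4t - 6) = P(t + 6) + Q. At t = -6: Q = 4·(-6) - 6 = -30. Coeff of t: P = 4
Result: 4/(t + 6) - 30/(t + 6)²


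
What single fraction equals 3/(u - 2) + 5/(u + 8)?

Common denominator (u - 2)(u + 8). Numerator: 3(u + 8) + 5(u - 2) = (3u + 24) + (5u - 10) = 8u + 14
Result: (8u + 14)/[(u - 2)(u + 8)]


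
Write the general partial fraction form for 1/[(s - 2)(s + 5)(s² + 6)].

Two linear + quadratic: α/(s - 2) + β/(s + 5) + (γs + δ)/(s² + 6)


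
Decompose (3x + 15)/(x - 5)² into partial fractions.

(3x + 15) = P(x - 5) + Q. At x = 5: Q = 3·5 + 15 = 30. Coeff of x: P = 3
Result: 3/(x - 5) + 30/(x - 5)²


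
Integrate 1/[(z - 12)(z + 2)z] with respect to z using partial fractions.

Cover-up: α = 1/168, β = 1/28, γ = -1/24. Decomposition: (1/168)/(z - 12) + (1/28)/(z + 2) - (1/24)/z. Integrate each term: (1/168) ln|(z - 12)| + (1/28) ln|(z + 2)| - (1/24) ln|z| + C


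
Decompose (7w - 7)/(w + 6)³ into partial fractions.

(7w - 7) = α(w + 6)² + β(w + 6) + γ. At w = -6: γ = 7·(-6) - 7 = -49. Coefficients: α = 0, β = 7
Result: 7/(w + 6)² - 49/(w + 6)³


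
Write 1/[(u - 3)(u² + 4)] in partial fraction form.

Cover-up at u = 3: α = 1/(3² + 4) = 1/13. Then β = -α = -1/13, γ = -α·(0 + 3) = -3/13
Result: (1/13)/(u - 3) - ((1/13)u + 3/13)/(u² + 4)


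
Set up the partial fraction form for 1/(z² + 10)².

Repeated quadratic factor: (Az + B)/(z² + 10) + (Cz + D)/(z² + 10)²


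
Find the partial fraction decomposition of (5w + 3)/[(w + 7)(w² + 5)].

At w=-7: α = (5·(-7) + 3)/((-7)² + 5) = -16/27. β = -α = 16/27, γ = 5 - (-7)·α = 23/27
Result: (-16/27)/(w + 7) + ((16/27)w + 23/27)/(w² + 5)


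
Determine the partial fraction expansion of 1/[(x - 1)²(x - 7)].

Cover-up at x=7: R = 1/(7 - 1)² = 1/36. Cover-up at x=1: Q = 1/(1 - 7) = -1/6. Comparing x² coeff: P = -R = -1/36
Result: (-1/36)/(x - 1) - (1/6)/(x - 1)² + (1/36)/(x - 7)


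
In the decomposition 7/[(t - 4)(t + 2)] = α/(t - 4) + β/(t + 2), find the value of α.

Cover-up at t = 4: α = 7/(4 + 2) = 7/6


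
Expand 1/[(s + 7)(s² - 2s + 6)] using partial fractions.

Cover-up at s = -7: α = 1/((-7)² - 2·(-7) + 6) = 1/69. Then β = -α = -1/69, γ = -α·(-2 - 7) = 3/23
Result: (1/69)/(s + 7) - ((1/69)s - 3/23)/(s² - 2s + 6)


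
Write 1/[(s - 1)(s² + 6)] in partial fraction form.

Cover-up at s = 1: P = 1/(1² + 6) = 1/7. Then Q = -P = -1/7, R = -P·(0 + 1) = -1/7
Result: (1/7)/(s - 1) - ((1/7)s + 1/7)/(s² + 6)


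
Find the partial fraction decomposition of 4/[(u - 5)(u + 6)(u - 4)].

Using cover-up method: A = 4/11, B = 2/55, C = -2/5
Result: (4/11)/(u - 5) + (2/55)/(u + 6) - (2/5)/(u - 4)


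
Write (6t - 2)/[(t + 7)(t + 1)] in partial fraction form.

At t=-7: α = (6·(-7) - 2)/(-7 + 1) = 22/3. At t=-1: β = (6·(-1) - 2)/(-1 + 7) = -4/3
Result: (22/3)/(t + 7) - (4/3)/(t + 1)


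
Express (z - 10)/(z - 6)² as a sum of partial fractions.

(z - 10) = α(z - 6) + β. At z = 6: β = 1·6 - 10 = -4. Coeff of z: α = 1
Result: 1/(z - 6) - 4/(z - 6)²


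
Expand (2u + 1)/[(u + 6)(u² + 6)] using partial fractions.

At u=-6: P = (2·(-6) + 1)/((-6)² + 6) = -11/42. Q = -P = 11/42, R = 2 - (-6)·P = 3/7
Result: (-11/42)/(u + 6) + ((11/42)u + 3/7)/(u² + 6)
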